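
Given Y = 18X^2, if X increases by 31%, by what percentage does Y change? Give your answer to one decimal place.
71.6%

For Y = 18X^2:
If X → X(1 + 0.31)
Then Y → Y · (1 + 0.31)^2
     = Y · 1.7161

Percentage change = ((1 + 0.31)^2 − 1) × 100% ≈ 71.6%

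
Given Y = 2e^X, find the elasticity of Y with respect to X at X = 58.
Elasticity = 58

Elasticity = (dY/dX) · (X/Y)

dY/dX = 2·e^X
At X = 58: dY/dX = 2·e^58, Y = 2·e^58

Elasticity = (2·e^58) · (58 / (2·e^58)) = 58

Interpretation: for a small percentage change in X, the percentage change in Y is approximately 58.00 times as large.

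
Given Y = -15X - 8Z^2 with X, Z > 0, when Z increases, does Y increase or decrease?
Y decreases

Taking the partial derivative:
∂Y/∂Z = -16Z

∂Y/∂Z = -16Z < 0 (assuming positive values)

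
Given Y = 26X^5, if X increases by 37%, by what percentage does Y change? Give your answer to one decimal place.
382.6%

For Y = 26X^5:
If X → X(1 + 0.37)
Then Y → Y · (1 + 0.37)^5
     ≈ Y · 4.8262

Percentage change = ((1 + 0.37)^5 − 1) × 100% ≈ 382.6%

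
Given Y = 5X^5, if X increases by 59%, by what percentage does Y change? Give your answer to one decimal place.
916.2%

For Y = 5X^5:
If X → X(1 + 0.59)
Then Y → Y · (1 + 0.59)^5
     ≈ Y · 10.1622

Percentage change = ((1 + 0.59)^5 − 1) × 100% ≈ 916.2%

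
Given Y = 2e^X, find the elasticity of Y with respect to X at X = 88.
Elasticity = 88

Elasticity = (dY/dX) · (X/Y)

dY/dX = 2·e^X
At X = 88: dY/dX = 2·e^88, Y = 2·e^88

Elasticity = (2·e^88) · (88 / (2·e^88)) = 88

Interpretation: for a small percentage change in X, the percentage change in Y is approximately 88.00 times as large.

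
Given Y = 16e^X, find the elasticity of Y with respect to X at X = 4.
Elasticity = 4

Elasticity = (dY/dX) · (X/Y)

dY/dX = 16·e^X
At X = 4: dY/dX = 16·e^4, Y = 16·e^4

Elasticity = (16·e^4) · (4 / (16·e^4)) = 4

Interpretation: for a small percentage change in X, the percentage change in Y is approximately 4.00 times as large.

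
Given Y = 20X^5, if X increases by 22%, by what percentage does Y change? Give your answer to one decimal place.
170.3%

For Y = 20X^5:
If X → X(1 + 0.22)
Then Y → Y · (1 + 0.22)^5
     ≈ Y · 2.7027

Percentage change = ((1 + 0.22)^5 − 1) × 100% ≈ 170.3%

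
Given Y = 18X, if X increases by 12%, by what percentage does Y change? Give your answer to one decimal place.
12.0%

For Y = 18X:
If X → X(1 + 0.12)
Then Y → Y · (1 + 0.12)^1
     = Y · 1.1200

Percentage change = ((1 + 0.12)^1 − 1) × 100% = 12.0%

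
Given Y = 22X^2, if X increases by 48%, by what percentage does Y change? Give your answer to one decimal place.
119.0%

For Y = 22X^2:
If X → X(1 + 0.48)
Then Y → Y · (1 + 0.48)^2
     = Y · 2.1904

Percentage change = ((1 + 0.48)^2 − 1) × 100% ≈ 119.0%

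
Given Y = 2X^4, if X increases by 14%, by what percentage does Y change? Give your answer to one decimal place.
68.9%

For Y = 2X^4:
If X → X(1 + 0.14)
Then Y → Y · (1 + 0.14)^4
     ≈ Y · 1.6890

Percentage change = ((1 + 0.14)^4 − 1) × 100% ≈ 68.9%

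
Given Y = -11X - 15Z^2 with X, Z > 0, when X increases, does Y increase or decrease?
Y decreases

Taking the partial derivative:
∂Y/∂X = -11

∂Y/∂X = -11 < 0 (assuming positive values)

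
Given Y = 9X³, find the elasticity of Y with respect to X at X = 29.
Elasticity = 3

Elasticity = (dY/dX) · (X/Y)

dY/dX = 27·X²
At X = 29: dY/dX = 22707, Y = 219501

Elasticity = 22707 · (29 / 219501) = 3

Interpretation: for a small percentage change in X, the percentage change in Y is approximately 3.00 times as large.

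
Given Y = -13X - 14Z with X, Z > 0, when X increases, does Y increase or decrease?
Y decreases

Taking the partial derivative:
∂Y/∂X = -13

∂Y/∂X = -13 < 0 (assuming positive values)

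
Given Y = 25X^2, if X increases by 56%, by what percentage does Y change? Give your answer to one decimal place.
143.4%

For Y = 25X^2:
If X → X(1 + 0.56)
Then Y → Y · (1 + 0.56)^2
     = Y · 2.4336

Percentage change = ((1 + 0.56)^2 − 1) × 100% ≈ 143.4%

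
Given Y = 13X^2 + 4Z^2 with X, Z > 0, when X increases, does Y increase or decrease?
Y increases

Taking the partial derivative:
∂Y/∂X = 26X

∂Y/∂X = 26X > 0 (assuming positive values)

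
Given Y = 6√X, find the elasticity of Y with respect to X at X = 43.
Elasticity = 1/2

Elasticity = (dY/dX) · (X/Y)

dY/dX = 3/√X
At X = 43: dY/dX = 3·√43/43, Y = 6·√43

Elasticity = (3·√43/43) · (43 / (6·√43)) = 1/2

Interpretation: for a small percentage change in X, the percentage change in Y is approximately 0.50 times as large.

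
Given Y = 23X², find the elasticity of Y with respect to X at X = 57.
Elasticity = 2

Elasticity = (dY/dX) · (X/Y)

dY/dX = 46·X
At X = 57: dY/dX = 2622, Y = 74727

Elasticity = 2622 · (57 / 74727) = 2

Interpretation: for a small percentage change in X, the percentage change in Y is approximately 2.00 times as large.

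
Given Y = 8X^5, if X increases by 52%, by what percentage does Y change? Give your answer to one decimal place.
711.4%

For Y = 8X^5:
If X → X(1 + 0.52)
Then Y → Y · (1 + 0.52)^5
     ≈ Y · 8.1137

Percentage change = ((1 + 0.52)^5 − 1) × 100% ≈ 711.4%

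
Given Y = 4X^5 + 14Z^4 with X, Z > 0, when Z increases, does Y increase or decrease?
Y increases

Taking the partial derivative:
∂Y/∂Z = 56Z^3

∂Y/∂Z = 56Z^3 > 0 (assuming positive values)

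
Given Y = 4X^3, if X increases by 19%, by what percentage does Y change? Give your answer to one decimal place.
68.5%

For Y = 4X^3:
If X → X(1 + 0.19)
Then Y → Y · (1 + 0.19)^3
     ≈ Y · 1.6852

Percentage change = ((1 + 0.19)^3 − 1) × 100% ≈ 68.5%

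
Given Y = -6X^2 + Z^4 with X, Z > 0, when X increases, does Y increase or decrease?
Y decreases

Taking the partial derivative:
∂Y/∂X = -12X

∂Y/∂X = -12X < 0 (assuming positive values)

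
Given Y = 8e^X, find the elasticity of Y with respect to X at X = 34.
Elasticity = 34

Elasticity = (dY/dX) · (X/Y)

dY/dX = 8·e^X
At X = 34: dY/dX = 8·e^34, Y = 8·e^34

Elasticity = (8·e^34) · (34 / (8·e^34)) = 34

Interpretation: for a small percentage change in X, the percentage change in Y is approximately 34.00 times as large.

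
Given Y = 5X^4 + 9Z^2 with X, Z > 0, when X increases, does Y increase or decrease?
Y increases

Taking the partial derivative:
∂Y/∂X = 20X^3

∂Y/∂X = 20X^3 > 0 (assuming positive values)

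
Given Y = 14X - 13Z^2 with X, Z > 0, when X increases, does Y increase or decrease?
Y increases

Taking the partial derivative:
∂Y/∂X = 14

∂Y/∂X = 14 > 0 (assuming positive values)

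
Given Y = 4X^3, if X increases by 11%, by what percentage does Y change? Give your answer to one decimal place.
36.8%

For Y = 4X^3:
If X → X(1 + 0.11)
Then Y → Y · (1 + 0.11)^3
     ≈ Y · 1.3676

Percentage change = ((1 + 0.11)^3 − 1) × 100% ≈ 36.8%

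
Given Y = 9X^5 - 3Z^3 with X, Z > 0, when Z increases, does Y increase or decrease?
Y decreases

Taking the partial derivative:
∂Y/∂Z = -9Z^2

∂Y/∂Z = -9Z^2 < 0 (assuming positive values)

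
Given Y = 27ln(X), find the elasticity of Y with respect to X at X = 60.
Elasticity = 1/ln(60) ≈ 0.2442

Elasticity = (dY/dX) · (X/Y)

dY/dX = 27/X
At X = 60: dY/dX = 9/20, Y = 27·ln(60)

Elasticity = (9/20) · (60 / (27·ln(60))) = 1/ln(60) ≈ 0.2442

Interpretation: for a small percentage change in X, the percentage change in Y is approximately 0.24 times as large.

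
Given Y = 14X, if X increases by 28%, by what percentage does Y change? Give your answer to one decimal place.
28.0%

For Y = 14X:
If X → X(1 + 0.28)
Then Y → Y · (1 + 0.28)^1
     = Y · 1.2800

Percentage change = ((1 + 0.28)^1 − 1) × 100% = 28.0%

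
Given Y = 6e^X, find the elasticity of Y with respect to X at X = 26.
Elasticity = 26

Elasticity = (dY/dX) · (X/Y)

dY/dX = 6·e^X
At X = 26: dY/dX = 6·e^26, Y = 6·e^26

Elasticity = (6·e^26) · (26 / (6·e^26)) = 26

Interpretation: for a small percentage change in X, the percentage change in Y is approximately 26.00 times as large.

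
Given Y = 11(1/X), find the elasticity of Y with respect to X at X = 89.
Elasticity = -1

Elasticity = (dY/dX) · (X/Y)

dY/dX = -11/X²
At X = 89: dY/dX = -11/7921, Y = 11/89

Elasticity = (-11/7921) · (89 / (11/89)) = -1

Interpretation: for a small percentage change in X, the percentage change in Y is approximately -1.00 times as large.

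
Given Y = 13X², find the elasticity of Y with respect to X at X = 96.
Elasticity = 2

Elasticity = (dY/dX) · (X/Y)

dY/dX = 26·X
At X = 96: dY/dX = 2496, Y = 119808

Elasticity = 2496 · (96 / 119808) = 2

Interpretation: for a small percentage change in X, the percentage change in Y is approximately 2.00 times as large.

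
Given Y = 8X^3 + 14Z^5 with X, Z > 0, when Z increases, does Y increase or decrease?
Y increases

Taking the partial derivative:
∂Y/∂Z = 70Z^4

∂Y/∂Z = 70Z^4 > 0 (assuming positive values)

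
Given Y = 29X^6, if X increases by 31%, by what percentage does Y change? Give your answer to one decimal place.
405.4%

For Y = 29X^6:
If X → X(1 + 0.31)
Then Y → Y · (1 + 0.31)^6
     ≈ Y · 5.0539

Percentage change = ((1 + 0.31)^6 − 1) × 100% ≈ 405.4%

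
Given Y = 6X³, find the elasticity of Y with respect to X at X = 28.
Elasticity = 3

Elasticity = (dY/dX) · (X/Y)

dY/dX = 18·X²
At X = 28: dY/dX = 14112, Y = 131712

Elasticity = 14112 · (28 / 131712) = 3

Interpretation: for a small percentage change in X, the percentage change in Y is approximately 3.00 times as large.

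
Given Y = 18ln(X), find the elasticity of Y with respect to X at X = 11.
Elasticity = 1/ln(11) ≈ 0.4170

Elasticity = (dY/dX) · (X/Y)

dY/dX = 18/X
At X = 11: dY/dX = 18/11, Y = 18·ln(11)

Elasticity = (18/11) · (11 / (18·ln(11))) = 1/ln(11) ≈ 0.4170

Interpretation: for a small percentage change in X, the percentage change in Y is approximately 0.42 times as large.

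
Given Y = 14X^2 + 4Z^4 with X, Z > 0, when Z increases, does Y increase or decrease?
Y increases

Taking the partial derivative:
∂Y/∂Z = 16Z^3

∂Y/∂Z = 16Z^3 > 0 (assuming positive values)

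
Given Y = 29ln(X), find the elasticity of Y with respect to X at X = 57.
Elasticity = 1/ln(57) ≈ 0.2473

Elasticity = (dY/dX) · (X/Y)

dY/dX = 29/X
At X = 57: dY/dX = 29/57, Y = 29·ln(57)

Elasticity = (29/57) · (57 / (29·ln(57))) = 1/ln(57) ≈ 0.2473

Interpretation: for a small percentage change in X, the percentage change in Y is approximately 0.25 times as large.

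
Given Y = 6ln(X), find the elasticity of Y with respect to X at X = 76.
Elasticity = 1/ln(76) ≈ 0.2309

Elasticity = (dY/dX) · (X/Y)

dY/dX = 6/X
At X = 76: dY/dX = 3/38, Y = 6·ln(76)

Elasticity = (3/38) · (76 / (6·ln(76))) = 1/ln(76) ≈ 0.2309

Interpretation: for a small percentage change in X, the percentage change in Y is approximately 0.23 times as large.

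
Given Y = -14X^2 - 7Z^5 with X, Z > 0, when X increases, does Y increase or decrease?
Y decreases

Taking the partial derivative:
∂Y/∂X = -28X

∂Y/∂X = -28X < 0 (assuming positive values)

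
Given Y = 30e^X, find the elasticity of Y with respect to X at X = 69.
Elasticity = 69

Elasticity = (dY/dX) · (X/Y)

dY/dX = 30·e^X
At X = 69: dY/dX = 30·e^69, Y = 30·e^69

Elasticity = (30·e^69) · (69 / (30·e^69)) = 69

Interpretation: for a small percentage change in X, the percentage change in Y is approximately 69.00 times as large.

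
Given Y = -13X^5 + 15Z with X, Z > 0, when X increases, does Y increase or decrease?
Y decreases

Taking the partial derivative:
∂Y/∂X = -65X^4

∂Y/∂X = -65X^4 < 0 (assuming positive values)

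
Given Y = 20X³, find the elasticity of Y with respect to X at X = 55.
Elasticity = 3

Elasticity = (dY/dX) · (X/Y)

dY/dX = 60·X²
At X = 55: dY/dX = 181500, Y = 3327500

Elasticity = 181500 · (55 / 3327500) = 3

Interpretation: for a small percentage change in X, the percentage change in Y is approximately 3.00 times as large.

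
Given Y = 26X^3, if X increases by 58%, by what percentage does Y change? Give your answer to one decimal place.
294.4%

For Y = 26X^3:
If X → X(1 + 0.58)
Then Y → Y · (1 + 0.58)^3
     ≈ Y · 3.9443

Percentage change = ((1 + 0.58)^3 − 1) × 100% ≈ 294.4%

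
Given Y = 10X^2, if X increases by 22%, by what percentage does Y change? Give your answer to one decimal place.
48.8%

For Y = 10X^2:
If X → X(1 + 0.22)
Then Y → Y · (1 + 0.22)^2
     = Y · 1.4884

Percentage change = ((1 + 0.22)^2 − 1) × 100% ≈ 48.8%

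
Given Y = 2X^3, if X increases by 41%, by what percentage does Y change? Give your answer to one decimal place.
180.3%

For Y = 2X^3:
If X → X(1 + 0.41)
Then Y → Y · (1 + 0.41)^3
     ≈ Y · 2.8032

Percentage change = ((1 + 0.41)^3 − 1) × 100% ≈ 180.3%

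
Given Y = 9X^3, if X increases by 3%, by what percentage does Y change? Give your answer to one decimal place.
9.3%

For Y = 9X^3:
If X → X(1 + 0.03)
Then Y → Y · (1 + 0.03)^3
     ≈ Y · 1.0927

Percentage change = ((1 + 0.03)^3 − 1) × 100% ≈ 9.3%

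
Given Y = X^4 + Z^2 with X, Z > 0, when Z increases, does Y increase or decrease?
Y increases

Taking the partial derivative:
∂Y/∂Z = 2Z

∂Y/∂Z = 2Z > 0 (assuming positive values)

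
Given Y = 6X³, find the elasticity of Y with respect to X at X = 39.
Elasticity = 3

Elasticity = (dY/dX) · (X/Y)

dY/dX = 18·X²
At X = 39: dY/dX = 27378, Y = 355914

Elasticity = 27378 · (39 / 355914) = 3

Interpretation: for a small percentage change in X, the percentage change in Y is approximately 3.00 times as large.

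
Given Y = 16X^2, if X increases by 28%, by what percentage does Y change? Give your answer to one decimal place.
63.8%

For Y = 16X^2:
If X → X(1 + 0.28)
Then Y → Y · (1 + 0.28)^2
     = Y · 1.6384

Percentage change = ((1 + 0.28)^2 − 1) × 100% ≈ 63.8%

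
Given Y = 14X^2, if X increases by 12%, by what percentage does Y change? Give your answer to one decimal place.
25.4%

For Y = 14X^2:
If X → X(1 + 0.12)
Then Y → Y · (1 + 0.12)^2
     = Y · 1.2544

Percentage change = ((1 + 0.12)^2 − 1) × 100% ≈ 25.4%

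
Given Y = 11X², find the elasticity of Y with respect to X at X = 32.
Elasticity = 2

Elasticity = (dY/dX) · (X/Y)

dY/dX = 22·X
At X = 32: dY/dX = 704, Y = 11264

Elasticity = 704 · (32 / 11264) = 2

Interpretation: for a small percentage change in X, the percentage change in Y is approximately 2.00 times as large.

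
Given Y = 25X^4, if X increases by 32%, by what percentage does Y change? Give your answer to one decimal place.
203.6%

For Y = 25X^4:
If X → X(1 + 0.32)
Then Y → Y · (1 + 0.32)^4
     ≈ Y · 3.0360

Percentage change = ((1 + 0.32)^4 − 1) × 100% ≈ 203.6%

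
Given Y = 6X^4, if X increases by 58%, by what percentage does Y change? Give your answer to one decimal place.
523.2%

For Y = 6X^4:
If X → X(1 + 0.58)
Then Y → Y · (1 + 0.58)^4
     ≈ Y · 6.2320

Percentage change = ((1 + 0.58)^4 − 1) × 100% ≈ 523.2%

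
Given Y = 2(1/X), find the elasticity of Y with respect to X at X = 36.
Elasticity = -1

Elasticity = (dY/dX) · (X/Y)

dY/dX = -2/X²
At X = 36: dY/dX = -1/648, Y = 1/18

Elasticity = (-1/648) · (36 / (1/18)) = -1

Interpretation: for a small percentage change in X, the percentage change in Y is approximately -1.00 times as large.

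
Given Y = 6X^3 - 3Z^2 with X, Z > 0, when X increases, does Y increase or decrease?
Y increases

Taking the partial derivative:
∂Y/∂X = 18X^2

∂Y/∂X = 18X^2 > 0 (assuming positive values)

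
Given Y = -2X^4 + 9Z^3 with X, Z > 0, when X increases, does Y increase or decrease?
Y decreases

Taking the partial derivative:
∂Y/∂X = -8X^3

∂Y/∂X = -8X^3 < 0 (assuming positive values)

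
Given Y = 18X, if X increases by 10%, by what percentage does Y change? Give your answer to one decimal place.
10.0%

For Y = 18X:
If X → X(1 + 0.1)
Then Y → Y · (1 + 0.1)^1
     = Y · 1.1000

Percentage change = ((1 + 0.1)^1 − 1) × 100% = 10.0%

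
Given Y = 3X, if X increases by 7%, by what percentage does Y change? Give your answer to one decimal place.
7.0%

For Y = 3X:
If X → X(1 + 0.07)
Then Y → Y · (1 + 0.07)^1
     = Y · 1.0700

Percentage change = ((1 + 0.07)^1 − 1) × 100% = 7.0%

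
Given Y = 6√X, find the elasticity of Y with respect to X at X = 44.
Elasticity = 1/2

Elasticity = (dY/dX) · (X/Y)

dY/dX = 3/√X
At X = 44: dY/dX = 3·√11/22, Y = 12·√11

Elasticity = (3·√11/22) · (44 / (12·√11)) = 1/2

Interpretation: for a small percentage change in X, the percentage change in Y is approximately 0.50 times as large.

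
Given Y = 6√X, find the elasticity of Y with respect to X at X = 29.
Elasticity = 1/2

Elasticity = (dY/dX) · (X/Y)

dY/dX = 3/√X
At X = 29: dY/dX = 3·√29/29, Y = 6·√29

Elasticity = (3·√29/29) · (29 / (6·√29)) = 1/2

Interpretation: for a small percentage change in X, the percentage change in Y is approximately 0.50 times as large.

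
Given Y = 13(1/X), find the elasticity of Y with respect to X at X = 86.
Elasticity = -1

Elasticity = (dY/dX) · (X/Y)

dY/dX = -13/X²
At X = 86: dY/dX = -13/7396, Y = 13/86

Elasticity = (-13/7396) · (86 / (13/86)) = -1

Interpretation: for a small percentage change in X, the percentage change in Y is approximately -1.00 times as large.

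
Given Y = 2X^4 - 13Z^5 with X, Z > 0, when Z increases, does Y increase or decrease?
Y decreases

Taking the partial derivative:
∂Y/∂Z = -65Z^4

∂Y/∂Z = -65Z^4 < 0 (assuming positive values)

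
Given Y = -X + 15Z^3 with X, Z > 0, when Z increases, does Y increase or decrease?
Y increases

Taking the partial derivative:
∂Y/∂Z = 45Z^2

∂Y/∂Z = 45Z^2 > 0 (assuming positive values)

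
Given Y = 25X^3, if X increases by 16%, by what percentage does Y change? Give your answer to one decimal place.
56.1%

For Y = 25X^3:
If X → X(1 + 0.16)
Then Y → Y · (1 + 0.16)^3
     ≈ Y · 1.5609

Percentage change = ((1 + 0.16)^3 − 1) × 100% ≈ 56.1%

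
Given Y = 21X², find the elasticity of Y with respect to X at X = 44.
Elasticity = 2

Elasticity = (dY/dX) · (X/Y)

dY/dX = 42·X
At X = 44: dY/dX = 1848, Y = 40656

Elasticity = 1848 · (44 / 40656) = 2

Interpretation: for a small percentage change in X, the percentage change in Y is approximately 2.00 times as large.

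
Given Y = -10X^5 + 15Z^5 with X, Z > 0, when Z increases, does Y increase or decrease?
Y increases

Taking the partial derivative:
∂Y/∂Z = 75Z^4

∂Y/∂Z = 75Z^4 > 0 (assuming positive values)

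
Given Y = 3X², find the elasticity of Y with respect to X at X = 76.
Elasticity = 2

Elasticity = (dY/dX) · (X/Y)

dY/dX = 6·X
At X = 76: dY/dX = 456, Y = 17328

Elasticity = 456 · (76 / 17328) = 2

Interpretation: for a small percentage change in X, the percentage change in Y is approximately 2.00 times as large.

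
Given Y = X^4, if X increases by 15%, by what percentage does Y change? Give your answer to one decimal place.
74.9%

For Y = X^4:
If X → X(1 + 0.15)
Then Y → Y · (1 + 0.15)^4
     ≈ Y · 1.7490

Percentage change = ((1 + 0.15)^4 − 1) × 100% ≈ 74.9%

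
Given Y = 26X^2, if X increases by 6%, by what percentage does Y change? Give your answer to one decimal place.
12.4%

For Y = 26X^2:
If X → X(1 + 0.06)
Then Y → Y · (1 + 0.06)^2
     = Y · 1.1236

Percentage change = ((1 + 0.06)^2 − 1) × 100% ≈ 12.4%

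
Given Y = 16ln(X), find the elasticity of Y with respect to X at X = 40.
Elasticity = 1/ln(40) ≈ 0.2711

Elasticity = (dY/dX) · (X/Y)

dY/dX = 16/X
At X = 40: dY/dX = 2/5, Y = 16·ln(40)

Elasticity = (2/5) · (40 / (16·ln(40))) = 1/ln(40) ≈ 0.2711

Interpretation: for a small percentage change in X, the percentage change in Y is approximately 0.27 times as large.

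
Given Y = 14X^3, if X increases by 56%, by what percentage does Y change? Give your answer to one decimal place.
279.6%

For Y = 14X^3:
If X → X(1 + 0.56)
Then Y → Y · (1 + 0.56)^3
     ≈ Y · 3.7964

Percentage change = ((1 + 0.56)^3 − 1) × 100% ≈ 279.6%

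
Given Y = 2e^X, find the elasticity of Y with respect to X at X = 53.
Elasticity = 53

Elasticity = (dY/dX) · (X/Y)

dY/dX = 2·e^X
At X = 53: dY/dX = 2·e^53, Y = 2·e^53

Elasticity = (2·e^53) · (53 / (2·e^53)) = 53

Interpretation: for a small percentage change in X, the percentage change in Y is approximately 53.00 times as large.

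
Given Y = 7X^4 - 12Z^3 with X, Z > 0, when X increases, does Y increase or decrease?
Y increases

Taking the partial derivative:
∂Y/∂X = 28X^3

∂Y/∂X = 28X^3 > 0 (assuming positive values)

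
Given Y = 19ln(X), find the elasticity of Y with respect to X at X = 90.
Elasticity = 1/ln(90) ≈ 0.2222

Elasticity = (dY/dX) · (X/Y)

dY/dX = 19/X
At X = 90: dY/dX = 19/90, Y = 19·ln(90)

Elasticity = (19/90) · (90 / (19·ln(90))) = 1/ln(90) ≈ 0.2222

Interpretation: for a small percentage change in X, the percentage change in Y is approximately 0.22 times as large.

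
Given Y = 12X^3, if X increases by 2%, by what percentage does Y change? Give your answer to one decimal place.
6.1%

For Y = 12X^3:
If X → X(1 + 0.02)
Then Y → Y · (1 + 0.02)^3
     ≈ Y · 1.0612

Percentage change = ((1 + 0.02)^3 − 1) × 100% ≈ 6.1%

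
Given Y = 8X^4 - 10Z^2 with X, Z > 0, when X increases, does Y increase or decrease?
Y increases

Taking the partial derivative:
∂Y/∂X = 32X^3

∂Y/∂X = 32X^3 > 0 (assuming positive values)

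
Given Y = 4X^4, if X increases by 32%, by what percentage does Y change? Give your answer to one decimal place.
203.6%

For Y = 4X^4:
If X → X(1 + 0.32)
Then Y → Y · (1 + 0.32)^4
     ≈ Y · 3.0360

Percentage change = ((1 + 0.32)^4 − 1) × 100% ≈ 203.6%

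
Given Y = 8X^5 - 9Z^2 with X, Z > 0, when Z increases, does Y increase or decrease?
Y decreases

Taking the partial derivative:
∂Y/∂Z = -18Z

∂Y/∂Z = -18Z < 0 (assuming positive values)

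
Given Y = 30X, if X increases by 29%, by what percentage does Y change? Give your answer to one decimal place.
29.0%

For Y = 30X:
If X → X(1 + 0.29)
Then Y → Y · (1 + 0.29)^1
     = Y · 1.2900

Percentage change = ((1 + 0.29)^1 − 1) × 100% = 29.0%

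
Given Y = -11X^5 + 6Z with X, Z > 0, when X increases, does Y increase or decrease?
Y decreases

Taking the partial derivative:
∂Y/∂X = -55X^4

∂Y/∂X = -55X^4 < 0 (assuming positive values)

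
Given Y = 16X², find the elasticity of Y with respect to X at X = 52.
Elasticity = 2

Elasticity = (dY/dX) · (X/Y)

dY/dX = 32·X
At X = 52: dY/dX = 1664, Y = 43264

Elasticity = 1664 · (52 / 43264) = 2

Interpretation: for a small percentage change in X, the percentage change in Y is approximately 2.00 times as large.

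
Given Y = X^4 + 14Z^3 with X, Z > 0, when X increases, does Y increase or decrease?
Y increases

Taking the partial derivative:
∂Y/∂X = 4X^3

∂Y/∂X = 4X^3 > 0 (assuming positive values)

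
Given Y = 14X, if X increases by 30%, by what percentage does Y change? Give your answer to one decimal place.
30.0%

For Y = 14X:
If X → X(1 + 0.3)
Then Y → Y · (1 + 0.3)^1
     = Y · 1.3000

Percentage change = ((1 + 0.3)^1 − 1) × 100% = 30.0%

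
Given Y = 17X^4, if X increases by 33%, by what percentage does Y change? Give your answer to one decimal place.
212.9%

For Y = 17X^4:
If X → X(1 + 0.33)
Then Y → Y · (1 + 0.33)^4
     ≈ Y · 3.1290

Percentage change = ((1 + 0.33)^4 − 1) × 100% ≈ 212.9%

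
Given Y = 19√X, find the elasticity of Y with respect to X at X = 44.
Elasticity = 1/2

Elasticity = (dY/dX) · (X/Y)

dY/dX = 19/(2·√X)
At X = 44: dY/dX = 19·√11/44, Y = 38·√11

Elasticity = (19·√11/44) · (44 / (38·√11)) = 1/2

Interpretation: for a small percentage change in X, the percentage change in Y is approximately 0.50 times as large.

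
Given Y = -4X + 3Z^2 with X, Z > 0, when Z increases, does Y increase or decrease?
Y increases

Taking the partial derivative:
∂Y/∂Z = 6Z

∂Y/∂Z = 6Z > 0 (assuming positive values)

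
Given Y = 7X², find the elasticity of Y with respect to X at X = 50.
Elasticity = 2

Elasticity = (dY/dX) · (X/Y)

dY/dX = 14·X
At X = 50: dY/dX = 700, Y = 17500

Elasticity = 700 · (50 / 17500) = 2

Interpretation: for a small percentage change in X, the percentage change in Y is approximately 2.00 times as large.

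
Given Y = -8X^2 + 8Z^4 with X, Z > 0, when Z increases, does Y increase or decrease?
Y increases

Taking the partial derivative:
∂Y/∂Z = 32Z^3

∂Y/∂Z = 32Z^3 > 0 (assuming positive values)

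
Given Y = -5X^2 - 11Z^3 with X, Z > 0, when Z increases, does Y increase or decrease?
Y decreases

Taking the partial derivative:
∂Y/∂Z = -33Z^2

∂Y/∂Z = -33Z^2 < 0 (assuming positive values)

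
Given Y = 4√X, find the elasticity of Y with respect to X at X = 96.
Elasticity = 1/2

Elasticity = (dY/dX) · (X/Y)

dY/dX = 2/√X
At X = 96: dY/dX = √6/12, Y = 16·√6

Elasticity = (√6/12) · (96 / (16·√6)) = 1/2

Interpretation: for a small percentage change in X, the percentage change in Y is approximately 0.50 times as large.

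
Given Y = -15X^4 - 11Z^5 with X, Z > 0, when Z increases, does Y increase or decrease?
Y decreases

Taking the partial derivative:
∂Y/∂Z = -55Z^4

∂Y/∂Z = -55Z^4 < 0 (assuming positive values)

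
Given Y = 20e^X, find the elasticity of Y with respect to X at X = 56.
Elasticity = 56

Elasticity = (dY/dX) · (X/Y)

dY/dX = 20·e^X
At X = 56: dY/dX = 20·e^56, Y = 20·e^56

Elasticity = (20·e^56) · (56 / (20·e^56)) = 56

Interpretation: for a small percentage change in X, the percentage change in Y is approximately 56.00 times as large.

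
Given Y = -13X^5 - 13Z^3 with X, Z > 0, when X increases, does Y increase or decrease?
Y decreases

Taking the partial derivative:
∂Y/∂X = -65X^4

∂Y/∂X = -65X^4 < 0 (assuming positive values)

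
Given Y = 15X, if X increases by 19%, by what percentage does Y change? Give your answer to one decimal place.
19.0%

For Y = 15X:
If X → X(1 + 0.19)
Then Y → Y · (1 + 0.19)^1
     = Y · 1.1900

Percentage change = ((1 + 0.19)^1 − 1) × 100% = 19.0%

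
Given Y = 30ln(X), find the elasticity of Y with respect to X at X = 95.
Elasticity = 1/ln(95) ≈ 0.2196

Elasticity = (dY/dX) · (X/Y)

dY/dX = 30/X
At X = 95: dY/dX = 6/19, Y = 30·ln(95)

Elasticity = (6/19) · (95 / (30·ln(95))) = 1/ln(95) ≈ 0.2196

Interpretation: for a small percentage change in X, the percentage change in Y is approximately 0.22 times as large.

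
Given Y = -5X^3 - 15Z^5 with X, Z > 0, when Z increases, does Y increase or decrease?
Y decreases

Taking the partial derivative:
∂Y/∂Z = -75Z^4

∂Y/∂Z = -75Z^4 < 0 (assuming positive values)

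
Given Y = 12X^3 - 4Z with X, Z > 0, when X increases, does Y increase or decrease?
Y increases

Taking the partial derivative:
∂Y/∂X = 36X^2

∂Y/∂X = 36X^2 > 0 (assuming positive values)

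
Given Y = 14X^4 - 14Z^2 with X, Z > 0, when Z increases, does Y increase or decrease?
Y decreases

Taking the partial derivative:
∂Y/∂Z = -28Z

∂Y/∂Z = -28Z < 0 (assuming positive values)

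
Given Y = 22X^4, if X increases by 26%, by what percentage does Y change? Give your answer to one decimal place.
152.0%

For Y = 22X^4:
If X → X(1 + 0.26)
Then Y → Y · (1 + 0.26)^4
     ≈ Y · 2.5205

Percentage change = ((1 + 0.26)^4 − 1) × 100% ≈ 152.0%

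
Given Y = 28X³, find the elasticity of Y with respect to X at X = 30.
Elasticity = 3

Elasticity = (dY/dX) · (X/Y)

dY/dX = 84·X²
At X = 30: dY/dX = 75600, Y = 756000

Elasticity = 75600 · (30 / 756000) = 3

Interpretation: for a small percentage change in X, the percentage change in Y is approximately 3.00 times as large.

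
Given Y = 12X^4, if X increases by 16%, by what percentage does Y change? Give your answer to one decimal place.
81.1%

For Y = 12X^4:
If X → X(1 + 0.16)
Then Y → Y · (1 + 0.16)^4
     ≈ Y · 1.8106

Percentage change = ((1 + 0.16)^4 − 1) × 100% ≈ 81.1%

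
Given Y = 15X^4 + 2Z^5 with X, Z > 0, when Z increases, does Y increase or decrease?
Y increases

Taking the partial derivative:
∂Y/∂Z = 10Z^4

∂Y/∂Z = 10Z^4 > 0 (assuming positive values)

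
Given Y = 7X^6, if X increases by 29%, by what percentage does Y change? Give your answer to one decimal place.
360.8%

For Y = 7X^6:
If X → X(1 + 0.29)
Then Y → Y · (1 + 0.29)^6
     ≈ Y · 4.6083

Percentage change = ((1 + 0.29)^6 − 1) × 100% ≈ 360.8%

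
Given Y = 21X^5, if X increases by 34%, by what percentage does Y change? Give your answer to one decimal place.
332.0%

For Y = 21X^5:
If X → X(1 + 0.34)
Then Y → Y · (1 + 0.34)^5
     ≈ Y · 4.3204

Percentage change = ((1 + 0.34)^5 − 1) × 100% ≈ 332.0%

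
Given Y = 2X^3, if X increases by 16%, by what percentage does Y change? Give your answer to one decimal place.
56.1%

For Y = 2X^3:
If X → X(1 + 0.16)
Then Y → Y · (1 + 0.16)^3
     ≈ Y · 1.5609

Percentage change = ((1 + 0.16)^3 − 1) × 100% ≈ 56.1%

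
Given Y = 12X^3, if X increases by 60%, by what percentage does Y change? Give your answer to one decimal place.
309.6%

For Y = 12X^3:
If X → X(1 + 0.6)
Then Y → Y · (1 + 0.6)^3
     = Y · 4.0960

Percentage change = ((1 + 0.6)^3 − 1) × 100% = 309.6%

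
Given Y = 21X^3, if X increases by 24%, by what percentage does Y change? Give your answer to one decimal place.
90.7%

For Y = 21X^3:
If X → X(1 + 0.24)
Then Y → Y · (1 + 0.24)^3
     ≈ Y · 1.9066

Percentage change = ((1 + 0.24)^3 − 1) × 100% ≈ 90.7%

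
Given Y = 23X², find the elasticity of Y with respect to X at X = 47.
Elasticity = 2

Elasticity = (dY/dX) · (X/Y)

dY/dX = 46·X
At X = 47: dY/dX = 2162, Y = 50807

Elasticity = 2162 · (47 / 50807) = 2

Interpretation: for a small percentage change in X, the percentage change in Y is approximately 2.00 times as large.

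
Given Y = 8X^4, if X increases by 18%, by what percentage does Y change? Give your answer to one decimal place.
93.9%

For Y = 8X^4:
If X → X(1 + 0.18)
Then Y → Y · (1 + 0.18)^4
     ≈ Y · 1.9388

Percentage change = ((1 + 0.18)^4 − 1) × 100% ≈ 93.9%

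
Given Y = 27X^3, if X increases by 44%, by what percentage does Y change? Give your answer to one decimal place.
198.6%

For Y = 27X^3:
If X → X(1 + 0.44)
Then Y → Y · (1 + 0.44)^3
     ≈ Y · 2.9860

Percentage change = ((1 + 0.44)^3 − 1) × 100% ≈ 198.6%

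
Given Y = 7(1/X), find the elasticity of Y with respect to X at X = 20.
Elasticity = -1

Elasticity = (dY/dX) · (X/Y)

dY/dX = -7/X²
At X = 20: dY/dX = -7/400, Y = 7/20

Elasticity = (-7/400) · (20 / (7/20)) = -1

Interpretation: for a small percentage change in X, the percentage change in Y is approximately -1.00 times as large.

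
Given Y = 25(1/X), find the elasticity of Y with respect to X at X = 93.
Elasticity = -1

Elasticity = (dY/dX) · (X/Y)

dY/dX = -25/X²
At X = 93: dY/dX = -25/8649, Y = 25/93

Elasticity = (-25/8649) · (93 / (25/93)) = -1

Interpretation: for a small percentage change in X, the percentage change in Y is approximately -1.00 times as large.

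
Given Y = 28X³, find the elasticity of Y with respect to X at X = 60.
Elasticity = 3

Elasticity = (dY/dX) · (X/Y)

dY/dX = 84·X²
At X = 60: dY/dX = 302400, Y = 6048000

Elasticity = 302400 · (60 / 6048000) = 3

Interpretation: for a small percentage change in X, the percentage change in Y is approximately 3.00 times as large.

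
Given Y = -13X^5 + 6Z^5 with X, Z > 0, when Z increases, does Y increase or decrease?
Y increases

Taking the partial derivative:
∂Y/∂Z = 30Z^4

∂Y/∂Z = 30Z^4 > 0 (assuming positive values)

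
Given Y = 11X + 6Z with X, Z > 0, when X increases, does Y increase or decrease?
Y increases

Taking the partial derivative:
∂Y/∂X = 11

∂Y/∂X = 11 > 0 (assuming positive values)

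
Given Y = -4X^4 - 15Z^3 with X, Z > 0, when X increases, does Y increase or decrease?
Y decreases

Taking the partial derivative:
∂Y/∂X = -16X^3

∂Y/∂X = -16X^3 < 0 (assuming positive values)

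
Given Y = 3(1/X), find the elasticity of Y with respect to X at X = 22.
Elasticity = -1

Elasticity = (dY/dX) · (X/Y)

dY/dX = -3/X²
At X = 22: dY/dX = -3/484, Y = 3/22

Elasticity = (-3/484) · (22 / (3/22)) = -1

Interpretation: for a small percentage change in X, the percentage change in Y is approximately -1.00 times as large.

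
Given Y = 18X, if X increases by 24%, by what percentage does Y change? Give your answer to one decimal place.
24.0%

For Y = 18X:
If X → X(1 + 0.24)
Then Y → Y · (1 + 0.24)^1
     = Y · 1.2400

Percentage change = ((1 + 0.24)^1 − 1) × 100% = 24.0%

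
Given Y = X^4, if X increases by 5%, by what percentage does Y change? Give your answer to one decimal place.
21.6%

For Y = X^4:
If X → X(1 + 0.05)
Then Y → Y · (1 + 0.05)^4
     ≈ Y · 1.2155

Percentage change = ((1 + 0.05)^4 − 1) × 100% ≈ 21.6%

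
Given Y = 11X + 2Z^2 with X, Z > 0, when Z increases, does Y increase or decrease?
Y increases

Taking the partial derivative:
∂Y/∂Z = 4Z

∂Y/∂Z = 4Z > 0 (assuming positive values)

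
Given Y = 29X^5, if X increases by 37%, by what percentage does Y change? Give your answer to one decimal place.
382.6%

For Y = 29X^5:
If X → X(1 + 0.37)
Then Y → Y · (1 + 0.37)^5
     ≈ Y · 4.8262

Percentage change = ((1 + 0.37)^5 − 1) × 100% ≈ 382.6%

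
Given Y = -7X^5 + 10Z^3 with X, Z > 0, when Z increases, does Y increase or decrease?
Y increases

Taking the partial derivative:
∂Y/∂Z = 30Z^2

∂Y/∂Z = 30Z^2 > 0 (assuming positive values)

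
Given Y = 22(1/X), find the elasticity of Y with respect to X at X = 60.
Elasticity = -1

Elasticity = (dY/dX) · (X/Y)

dY/dX = -22/X²
At X = 60: dY/dX = -11/1800, Y = 11/30

Elasticity = (-11/1800) · (60 / (11/30)) = -1

Interpretation: for a small percentage change in X, the percentage change in Y is approximately -1.00 times as large.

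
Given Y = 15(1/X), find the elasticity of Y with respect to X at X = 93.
Elasticity = -1

Elasticity = (dY/dX) · (X/Y)

dY/dX = -15/X²
At X = 93: dY/dX = -5/2883, Y = 5/31

Elasticity = (-5/2883) · (93 / (5/31)) = -1

Interpretation: for a small percentage change in X, the percentage change in Y is approximately -1.00 times as large.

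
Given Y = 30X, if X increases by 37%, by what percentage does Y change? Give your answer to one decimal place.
37.0%

For Y = 30X:
If X → X(1 + 0.37)
Then Y → Y · (1 + 0.37)^1
     = Y · 1.3700

Percentage change = ((1 + 0.37)^1 − 1) × 100% = 37.0%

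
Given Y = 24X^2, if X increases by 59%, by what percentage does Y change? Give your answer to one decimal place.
152.8%

For Y = 24X^2:
If X → X(1 + 0.59)
Then Y → Y · (1 + 0.59)^2
     = Y · 2.5281

Percentage change = ((1 + 0.59)^2 − 1) × 100% ≈ 152.8%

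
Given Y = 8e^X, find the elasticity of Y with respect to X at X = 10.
Elasticity = 10

Elasticity = (dY/dX) · (X/Y)

dY/dX = 8·e^X
At X = 10: dY/dX = 8·e^10, Y = 8·e^10

Elasticity = (8·e^10) · (10 / (8·e^10)) = 10

Interpretation: for a small percentage change in X, the percentage change in Y is approximately 10.00 times as large.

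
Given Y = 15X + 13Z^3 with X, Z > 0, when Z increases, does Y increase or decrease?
Y increases

Taking the partial derivative:
∂Y/∂Z = 39Z^2

∂Y/∂Z = 39Z^2 > 0 (assuming positive values)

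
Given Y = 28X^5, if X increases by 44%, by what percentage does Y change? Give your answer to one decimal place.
519.2%

For Y = 28X^5:
If X → X(1 + 0.44)
Then Y → Y · (1 + 0.44)^5
     ≈ Y · 6.1917

Percentage change = ((1 + 0.44)^5 − 1) × 100% ≈ 519.2%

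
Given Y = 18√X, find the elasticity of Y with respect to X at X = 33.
Elasticity = 1/2

Elasticity = (dY/dX) · (X/Y)

dY/dX = 9/√X
At X = 33: dY/dX = 3·√33/11, Y = 18·√33

Elasticity = (3·√33/11) · (33 / (18·√33)) = 1/2

Interpretation: for a small percentage change in X, the percentage change in Y is approximately 0.50 times as large.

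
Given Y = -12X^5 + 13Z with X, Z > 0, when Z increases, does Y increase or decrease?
Y increases

Taking the partial derivative:
∂Y/∂Z = 13

∂Y/∂Z = 13 > 0 (assuming positive values)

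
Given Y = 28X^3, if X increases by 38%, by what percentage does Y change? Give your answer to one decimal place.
162.8%

For Y = 28X^3:
If X → X(1 + 0.38)
Then Y → Y · (1 + 0.38)^3
     ≈ Y · 2.6281

Percentage change = ((1 + 0.38)^3 − 1) × 100% ≈ 162.8%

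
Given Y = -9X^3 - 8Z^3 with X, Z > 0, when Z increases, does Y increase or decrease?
Y decreases

Taking the partial derivative:
∂Y/∂Z = -24Z^2

∂Y/∂Z = -24Z^2 < 0 (assuming positive values)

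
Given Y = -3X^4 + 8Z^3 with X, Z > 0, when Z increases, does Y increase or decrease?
Y increases

Taking the partial derivative:
∂Y/∂Z = 24Z^2

∂Y/∂Z = 24Z^2 > 0 (assuming positive values)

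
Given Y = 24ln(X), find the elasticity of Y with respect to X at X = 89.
Elasticity = 1/ln(89) ≈ 0.2228

Elasticity = (dY/dX) · (X/Y)

dY/dX = 24/X
At X = 89: dY/dX = 24/89, Y = 24·ln(89)

Elasticity = (24/89) · (89 / (24·ln(89))) = 1/ln(89) ≈ 0.2228

Interpretation: for a small percentage change in X, the percentage change in Y is approximately 0.22 times as large.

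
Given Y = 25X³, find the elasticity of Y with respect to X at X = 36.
Elasticity = 3

Elasticity = (dY/dX) · (X/Y)

dY/dX = 75·X²
At X = 36: dY/dX = 97200, Y = 1166400

Elasticity = 97200 · (36 / 1166400) = 3

Interpretation: for a small percentage change in X, the percentage change in Y is approximately 3.00 times as large.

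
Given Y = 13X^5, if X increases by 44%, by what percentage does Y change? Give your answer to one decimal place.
519.2%

For Y = 13X^5:
If X → X(1 + 0.44)
Then Y → Y · (1 + 0.44)^5
     ≈ Y · 6.1917

Percentage change = ((1 + 0.44)^5 − 1) × 100% ≈ 519.2%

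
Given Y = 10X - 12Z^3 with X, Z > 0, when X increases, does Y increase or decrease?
Y increases

Taking the partial derivative:
∂Y/∂X = 10

∂Y/∂X = 10 > 0 (assuming positive values)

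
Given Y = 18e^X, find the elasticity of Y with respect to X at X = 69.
Elasticity = 69

Elasticity = (dY/dX) · (X/Y)

dY/dX = 18·e^X
At X = 69: dY/dX = 18·e^69, Y = 18·e^69

Elasticity = (18·e^69) · (69 / (18·e^69)) = 69

Interpretation: for a small percentage change in X, the percentage change in Y is approximately 69.00 times as large.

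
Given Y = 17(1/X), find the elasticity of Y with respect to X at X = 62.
Elasticity = -1

Elasticity = (dY/dX) · (X/Y)

dY/dX = -17/X²
At X = 62: dY/dX = -17/3844, Y = 17/62

Elasticity = (-17/3844) · (62 / (17/62)) = -1

Interpretation: for a small percentage change in X, the percentage change in Y is approximately -1.00 times as large.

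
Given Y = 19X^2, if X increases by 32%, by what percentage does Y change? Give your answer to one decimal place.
74.2%

For Y = 19X^2:
If X → X(1 + 0.32)
Then Y → Y · (1 + 0.32)^2
     = Y · 1.7424

Percentage change = ((1 + 0.32)^2 − 1) × 100% ≈ 74.2%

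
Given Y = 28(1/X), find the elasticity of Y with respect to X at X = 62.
Elasticity = -1

Elasticity = (dY/dX) · (X/Y)

dY/dX = -28/X²
At X = 62: dY/dX = -7/961, Y = 14/31

Elasticity = (-7/961) · (62 / (14/31)) = -1

Interpretation: for a small percentage change in X, the percentage change in Y is approximately -1.00 times as large.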